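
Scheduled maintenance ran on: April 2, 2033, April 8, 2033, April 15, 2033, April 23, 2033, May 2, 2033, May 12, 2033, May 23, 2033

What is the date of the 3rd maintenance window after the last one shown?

Intervals are 6, 7, 8, 9, 10, 11 days — an arithmetic progression with common difference 1.
Next gap: 12 days. May 23, 2033 + 12 days = June 4, 2033.
Next gap: 13 days. June 4, 2033 + 13 days = June 17, 2033.
Next gap: 14 days. June 17, 2033 + 14 days = July 1, 2033.

July 1, 2033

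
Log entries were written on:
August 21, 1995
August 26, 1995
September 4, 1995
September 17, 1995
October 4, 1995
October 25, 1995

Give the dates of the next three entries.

Intervals are 5, 9, 13, 17, 21 days — an arithmetic progression with common difference 4.
Next gap: 25 days. October 25, 1995 + 25 days = November 19, 1995.
Next gap: 29 days. November 19, 1995 + 29 days = December 18, 1995.
Next gap: 33 days. December 18, 1995 + 33 days = January 20, 1996.

November 19, 1995; December 18, 1995; January 20, 1996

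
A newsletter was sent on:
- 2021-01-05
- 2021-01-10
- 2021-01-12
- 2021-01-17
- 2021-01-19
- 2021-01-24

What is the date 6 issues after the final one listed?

Every event lands on a Tuesday or Sunday (gaps cycle 5, 2, 5, 2, 5).
So the schedule is: every Tuesday and Sunday.
Next Tuesday: 2021-01-26.
The following Sunday is 2021-01-31.
Next Tuesday: 2021-02-02.
Next Sunday: 2021-02-07.
Next Tuesday: 2021-02-09.
The following Sunday is 2021-02-14.

2021-02-14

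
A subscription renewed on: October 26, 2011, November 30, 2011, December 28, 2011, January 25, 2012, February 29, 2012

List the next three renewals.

March 28, 2012; April 25, 2012; May 30, 2012

These are Wednesdays with 35, 28, 28, 35-day gaps.
Each is the final Wednesday of its month — November 30, 2011 is past the 28th, so '4th Wednesday' doesn't fit.
Last Wednesday of March 2012: March 28, 2012.
Last Wednesday of April 2012: April 25, 2012.
May 2012 ends with Wednesday May 30, 2012.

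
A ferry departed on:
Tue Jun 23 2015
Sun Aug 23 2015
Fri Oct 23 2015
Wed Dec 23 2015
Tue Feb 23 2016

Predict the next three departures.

The day-of-month is always 23 (61, 61, 61, 62 days between events).
So this recurs on the 23rd of every 2 months.
April 2016: Sat Apr 23 2016.
June 2016: Thu Jun 23 2016.
August 2016: Tue Aug 23 2016.

Sat Apr 23 2016, Thu Jun 23 2016, Tue Aug 23 2016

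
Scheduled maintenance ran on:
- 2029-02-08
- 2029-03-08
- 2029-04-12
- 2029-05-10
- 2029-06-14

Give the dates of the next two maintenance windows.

2029-07-12, 2029-08-09

These are Thursdays at 28- or 35-day spacing (28, 35, 28, 35).
The pattern: 2nd Thursday of the month.
2nd Thursday of July 2029: 2029-07-12.
2nd Thursday of August 2029: 2029-08-09.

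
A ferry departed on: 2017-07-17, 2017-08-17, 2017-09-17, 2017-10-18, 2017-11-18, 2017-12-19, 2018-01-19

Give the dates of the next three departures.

2018-02-19, 2018-03-22, 2018-04-22

Gaps between consecutive events: 31, 31, 31, 31, 31, 31 days — a constant 31-day interval.
2018-01-19 + 31 days = 2018-02-19.
2018-02-19 + 31 days = 2018-03-22.
2018-03-22 + 31 days = 2018-04-22.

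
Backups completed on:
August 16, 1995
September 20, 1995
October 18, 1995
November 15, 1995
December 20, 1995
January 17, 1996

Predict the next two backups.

February 21, 1996; March 20, 1996

All dates are Wednesdays, 35, 28, 28, 35, 28 days apart.
Specifically, the 3rd Wednesday of each month.
3rd Wednesday of February 1996: February 21, 1996.
March 1996 — 3rd Wednesday is March 20, 1996.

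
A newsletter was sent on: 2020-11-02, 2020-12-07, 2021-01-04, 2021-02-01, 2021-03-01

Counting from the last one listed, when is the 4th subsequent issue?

Gaps: 35, 28, 28, 28 days — a mix of 28 and 35. Every date is a Monday.
Each is the 1st Monday of its month.
1st Monday of April 2021: 2021-04-05.
May 2021 — 1st Monday is 2021-05-03.
June 2021 — 1st Monday is 2021-06-07.
July 2021 — 1st Monday is 2021-07-05.

2021-07-05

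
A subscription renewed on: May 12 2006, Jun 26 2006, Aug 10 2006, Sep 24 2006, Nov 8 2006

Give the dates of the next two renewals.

Dec 23 2006, Feb 6 2007

Every event comes 45 days after the last (45, 45, 45, 45).
Nov 8 2006 + 45 days = Dec 23 2006.
Dec 23 2006 + 45 days = Feb 6 2007.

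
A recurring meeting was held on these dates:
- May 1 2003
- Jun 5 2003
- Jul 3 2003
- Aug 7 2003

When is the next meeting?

Sep 4 2003

All dates are Thursdays, 35, 28, 35 days apart.
Specifically, the 1st Thursday of each month.
1st Thursday of September 2003: Sep 4 2003.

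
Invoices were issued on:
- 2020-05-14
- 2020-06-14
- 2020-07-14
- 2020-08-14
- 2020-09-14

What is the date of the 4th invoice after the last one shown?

2021-01-14

Gaps: 31, 30, 31, 31 days — not constant. Every event is on the 14th of the month.
Pattern: the 14th of each month.
Next: October 2020 → 2020-10-14.
November 2020: 2020-11-14.
December 2020: 2020-12-14.
January 2021: 2021-01-14.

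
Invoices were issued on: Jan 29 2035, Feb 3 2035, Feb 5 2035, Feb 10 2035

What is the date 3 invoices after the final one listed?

Feb 19 2035

Every event lands on a Monday or Saturday (gaps cycle 5, 2, 5).
So the schedule is: every Monday and Saturday.
Next Monday: Feb 12 2035.
Next Saturday: Feb 17 2035.
Next Monday: Feb 19 2035.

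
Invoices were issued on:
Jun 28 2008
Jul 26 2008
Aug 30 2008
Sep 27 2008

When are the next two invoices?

These are Saturdays with 28, 35, 28-day gaps.
Each is the final Saturday of its month — Aug 30 2008 is past the 28th, so '4th Saturday' doesn't fit.
October 2008 ends with Saturday Oct 25 2008.
November 2008 ends with Saturday Nov 29 2008.

Oct 25 2008, Nov 29 2008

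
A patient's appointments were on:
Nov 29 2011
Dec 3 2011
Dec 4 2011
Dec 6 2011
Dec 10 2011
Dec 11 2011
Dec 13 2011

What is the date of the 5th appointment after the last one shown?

Every event lands on a Tuesday or Saturday or Sunday (gaps cycle 4, 1, 2, 4, 1, 2).
So the schedule is: every Tuesday, Saturday and Sunday.
The following Saturday is Dec 17 2011.
The following Sunday is Dec 18 2011.
Next Tuesday: Dec 20 2011.
Next Saturday: Dec 24 2011.
Next Sunday: Dec 25 2011.

Dec 25 2011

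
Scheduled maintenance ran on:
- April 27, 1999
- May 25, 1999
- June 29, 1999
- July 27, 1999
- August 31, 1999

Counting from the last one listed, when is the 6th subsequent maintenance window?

These are Tuesdays with 28, 35, 28, 35-day gaps.
Each is the final Tuesday of its month — June 29, 1999 is past the 28th, so '4th Tuesday' doesn't fit.
Last Tuesday of September 1999: September 28, 1999.
Last Tuesday of October 1999: October 26, 1999.
November 1999 ends with Tuesday November 30, 1999.
Last Tuesday of December 1999: December 28, 1999.
Last Tuesday of January 2000: January 25, 2000.
Last Tuesday of February 2000: February 29, 2000.

February 29, 2000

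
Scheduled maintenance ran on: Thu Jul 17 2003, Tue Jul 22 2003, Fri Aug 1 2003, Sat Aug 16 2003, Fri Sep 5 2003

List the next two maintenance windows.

Tue Sep 30 2003, Thu Oct 30 2003

Gaps: 5, 10, 15, 20 days — each gap is 5 larger than the previous one.
Next gap: 25 days. Fri Sep 5 2003 + 25 days = Tue Sep 30 2003.
Next gap: 30 days. Tue Sep 30 2003 + 30 days = Thu Oct 30 2003.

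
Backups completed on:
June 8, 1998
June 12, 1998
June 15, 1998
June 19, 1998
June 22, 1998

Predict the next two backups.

Gaps: 4, 3, 4, 3 days — not constant, but cyclic with period 2.
The events fall on every Monday and Friday.
The following Friday is June 26, 1998.
The following Monday is June 29, 1998.

June 26, 1998; June 29, 1998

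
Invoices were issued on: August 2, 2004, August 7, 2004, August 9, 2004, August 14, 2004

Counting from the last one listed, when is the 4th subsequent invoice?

August 28, 2004

Gaps: 5, 2, 5 days — not constant, but cyclic with period 2.
The events fall on every Monday and Saturday.
Next Monday: August 16, 2004.
The following Saturday is August 21, 2004.
The following Monday is August 23, 2004.
The following Saturday is August 28, 2004.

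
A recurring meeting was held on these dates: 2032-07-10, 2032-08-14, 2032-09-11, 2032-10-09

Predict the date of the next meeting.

These are Saturdays at 28- or 35-day spacing (35, 28, 28).
The pattern: 2nd Saturday of the month.
2nd Saturday of November 2032: 2032-11-13.

2032-11-13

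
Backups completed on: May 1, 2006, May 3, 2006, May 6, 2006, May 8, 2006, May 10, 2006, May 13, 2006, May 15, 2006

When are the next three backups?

May 17, 2006; May 20, 2006; May 22, 2006

The gap pattern 2, 3, 2, 2, 3, 2 repeats every 3 events.
These are the Mondays, Wednesdays and Saturdays of each week.
Next Wednesday: May 17, 2006.
Next Saturday: May 20, 2006.
The following Monday is May 22, 2006.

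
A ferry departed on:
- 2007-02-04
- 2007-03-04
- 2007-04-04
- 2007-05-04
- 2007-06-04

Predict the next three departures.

2007-07-04, 2007-08-04, 2007-09-04

Gaps: 28, 31, 30, 31 days — not constant. Every event is on the 4th of the month.
Pattern: the 4th of each month.
Next: July 2007 → 2007-07-04.
August 2007: 2007-08-04.
Next: September 2007 → 2007-09-04.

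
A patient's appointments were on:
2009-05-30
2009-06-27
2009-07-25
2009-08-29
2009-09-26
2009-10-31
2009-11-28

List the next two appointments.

2009-12-26, 2010-01-30

These are Saturdays with 28, 28, 35, 28, 35, 28-day gaps.
Each is the final Saturday of its month — 2009-05-30 is past the 28th, so '4th Saturday' doesn't fit.
December 2009 ends with Saturday 2009-12-26.
January 2010 ends with Saturday 2010-01-30.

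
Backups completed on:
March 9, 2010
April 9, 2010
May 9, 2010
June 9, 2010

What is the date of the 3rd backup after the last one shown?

September 9, 2010

Each date is the 9th; the gaps (31, 30, 31) track the month lengths.
The rule is the 9th of each month.
July 2010: July 9, 2010.
Next: August 2010 → August 9, 2010.
September 2010: September 9, 2010.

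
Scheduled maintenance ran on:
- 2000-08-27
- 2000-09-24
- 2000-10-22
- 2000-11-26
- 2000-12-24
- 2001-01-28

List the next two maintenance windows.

All dates are Sundays, 28, 28, 35, 28, 35 days apart.
Specifically, the 4th Sunday of each month.
4th Sunday of February 2001: 2001-02-25.
March 2001 — 4th Sunday is 2001-03-25.

2001-02-25, 2001-03-25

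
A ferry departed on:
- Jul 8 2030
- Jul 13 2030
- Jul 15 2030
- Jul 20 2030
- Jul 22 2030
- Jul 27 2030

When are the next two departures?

Jul 29 2030, Aug 3 2030

Every event lands on a Monday or Saturday (gaps cycle 5, 2, 5, 2, 5).
So the schedule is: every Monday and Saturday.
Next Monday: Jul 29 2030.
The following Saturday is Aug 3 2030.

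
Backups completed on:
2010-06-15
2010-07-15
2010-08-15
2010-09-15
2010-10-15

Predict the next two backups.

2010-11-15, 2010-12-15

Each date is the 15th; the gaps (30, 31, 31, 30) track the month lengths.
The rule is the 15th of each month.
Next: November 2010 → 2010-11-15.
December 2010: 2010-12-15.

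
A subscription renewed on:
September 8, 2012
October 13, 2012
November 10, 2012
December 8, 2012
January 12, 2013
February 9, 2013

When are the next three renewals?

All dates are Saturdays, 35, 28, 28, 35, 28 days apart.
Specifically, the 2nd Saturday of each month.
2nd Saturday of March 2013: March 9, 2013.
April 2013 — 2nd Saturday is April 13, 2013.
2nd Saturday of May 2013: May 11, 2013.

March 9, 2013; April 13, 2013; May 11, 2013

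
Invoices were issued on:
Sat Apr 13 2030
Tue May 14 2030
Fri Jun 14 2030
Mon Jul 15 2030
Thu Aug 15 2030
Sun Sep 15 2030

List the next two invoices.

Wed Oct 16 2030, Sat Nov 16 2030

Every event comes 31 days after the last (31, 31, 31, 31, 31).
Sun Sep 15 2030 + 31 days = Wed Oct 16 2030.
Wed Oct 16 2030 + 31 days = Sat Nov 16 2030.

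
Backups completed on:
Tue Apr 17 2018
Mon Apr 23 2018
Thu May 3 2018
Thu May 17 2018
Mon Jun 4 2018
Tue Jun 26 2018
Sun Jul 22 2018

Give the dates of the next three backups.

Tue Aug 21 2018, Mon Sep 24 2018, Thu Nov 1 2018

The spacing grows by 4 each time: 6, 10, 14, 18, 22, 26 days.
Next gap: 30 days. Sun Jul 22 2018 + 30 days = Tue Aug 21 2018.
Next gap: 34 days. Tue Aug 21 2018 + 34 days = Mon Sep 24 2018.
Next gap: 38 days. Mon Sep 24 2018 + 38 days = Thu Nov 1 2018.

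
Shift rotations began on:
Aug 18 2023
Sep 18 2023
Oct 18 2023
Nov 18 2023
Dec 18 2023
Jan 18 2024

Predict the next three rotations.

Gaps: 31, 30, 31, 30, 31 days — not constant. Every event is on the 18th of the month.
Pattern: the 18th of each month.
Next: February 2024 → Feb 18 2024.
March 2024: Mar 18 2024.
April 2024: Apr 18 2024.

Feb 18 2024, Mar 18 2024, Apr 18 2024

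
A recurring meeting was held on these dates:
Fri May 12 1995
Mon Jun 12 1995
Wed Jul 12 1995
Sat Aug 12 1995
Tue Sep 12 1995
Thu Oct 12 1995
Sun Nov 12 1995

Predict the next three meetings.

Each date is the 12th; the gaps (31, 30, 31, 31, 30, 31) track the month lengths.
The rule is the 12th of each month.
Next: December 1995 → Tue Dec 12 1995.
January 1996: Fri Jan 12 1996.
February 1996: Mon Feb 12 1996.

Tue Dec 12 1995, Fri Jan 12 1996, Mon Feb 12 1996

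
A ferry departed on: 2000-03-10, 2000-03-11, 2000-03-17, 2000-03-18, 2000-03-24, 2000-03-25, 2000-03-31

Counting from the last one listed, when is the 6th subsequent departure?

Every event lands on a Friday or Saturday (gaps cycle 1, 6, 1, 6, 1, 6).
So the schedule is: every Friday and Saturday.
The following Saturday is 2000-04-01.
Next Friday: 2000-04-07.
The following Saturday is 2000-04-08.
The following Friday is 2000-04-14.
Next Saturday: 2000-04-15.
Next Friday: 2000-04-21.

2000-04-21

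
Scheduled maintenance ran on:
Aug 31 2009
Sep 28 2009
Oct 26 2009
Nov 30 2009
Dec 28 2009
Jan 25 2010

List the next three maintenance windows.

Feb 22 2010, Mar 29 2010, Apr 26 2010

These are Mondays with 28, 28, 35, 28, 28-day gaps.
Each is the final Monday of its month — Aug 31 2009 is past the 28th, so '4th Monday' doesn't fit.
Last Monday of February 2010: Feb 22 2010.
Last Monday of March 2010: Mar 29 2010.
Last Monday of April 2010: Apr 26 2010.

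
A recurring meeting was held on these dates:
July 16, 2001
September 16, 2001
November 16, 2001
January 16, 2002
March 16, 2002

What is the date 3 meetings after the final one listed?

September 16, 2002

The day-of-month is always 16 (62, 61, 61, 59 days between events).
So this recurs on the 16th of every 2 months.
Next: May 2002 → May 16, 2002.
July 2002: July 16, 2002.
Next: September 2002 → September 16, 2002.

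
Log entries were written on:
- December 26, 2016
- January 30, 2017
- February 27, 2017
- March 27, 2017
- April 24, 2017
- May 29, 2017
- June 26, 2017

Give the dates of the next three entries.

Every date is a Monday; gaps 35, 28, 28, 28, 35, 28 days.
Each is the last Monday of its month (at least one falls on the 29th or later, ruling out '4th Monday').
July 2017 ends with Monday July 31, 2017.
Last Monday of August 2017: August 28, 2017.
Last Monday of September 2017: September 25, 2017.

July 31, 2017; August 28, 2017; September 25, 2017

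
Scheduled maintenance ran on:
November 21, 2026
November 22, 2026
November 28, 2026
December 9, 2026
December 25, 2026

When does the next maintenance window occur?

January 15, 2027

Gaps: 1, 6, 11, 16 days — each gap is 5 larger than the previous one.
Next gap: 21 days. December 25, 2026 + 21 days = January 15, 2027.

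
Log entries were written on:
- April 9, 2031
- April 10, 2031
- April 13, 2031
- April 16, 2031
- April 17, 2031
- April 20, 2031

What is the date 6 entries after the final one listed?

Every event lands on a Wednesday or Thursday or Sunday (gaps cycle 1, 3, 3, 1, 3).
So the schedule is: every Wednesday, Thursday and Sunday.
The following Wednesday is April 23, 2031.
Next Thursday: April 24, 2031.
Next Sunday: April 27, 2031.
The following Wednesday is April 30, 2031.
The following Thursday is May 1, 2031.
Next Sunday: May 4, 2031.

May 4, 2031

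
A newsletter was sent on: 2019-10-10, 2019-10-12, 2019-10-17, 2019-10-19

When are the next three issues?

Gaps: 2, 5, 2 days — not constant, but cyclic with period 2.
The events fall on every Thursday and Saturday.
The following Thursday is 2019-10-24.
The following Saturday is 2019-10-26.
The following Thursday is 2019-10-31.

2019-10-24, 2019-10-26, 2019-10-31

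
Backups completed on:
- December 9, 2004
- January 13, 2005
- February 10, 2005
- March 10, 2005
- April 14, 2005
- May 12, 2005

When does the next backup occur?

All dates are Thursdays, 35, 28, 28, 35, 28 days apart.
Specifically, the 2nd Thursday of each month.
2nd Thursday of June 2005: June 9, 2005.

June 9, 2005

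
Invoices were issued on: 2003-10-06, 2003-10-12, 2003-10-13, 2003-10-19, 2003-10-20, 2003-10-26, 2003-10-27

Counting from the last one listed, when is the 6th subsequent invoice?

2003-11-17

Gaps: 6, 1, 6, 1, 6, 1 days — not constant, but cyclic with period 2.
The events fall on every Monday and Sunday.
Next Sunday: 2003-11-02.
The following Monday is 2003-11-03.
Next Sunday: 2003-11-09.
The following Monday is 2003-11-10.
Next Sunday: 2003-11-16.
Next Monday: 2003-11-17.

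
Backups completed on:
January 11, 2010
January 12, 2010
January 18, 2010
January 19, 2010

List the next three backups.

The gap pattern 1, 6, 1 repeats every 2 events.
These are the Mondays and Tuesdays of each week.
The following Monday is January 25, 2010.
Next Tuesday: January 26, 2010.
The following Monday is February 1, 2010.

January 25, 2010; January 26, 2010; February 1, 2010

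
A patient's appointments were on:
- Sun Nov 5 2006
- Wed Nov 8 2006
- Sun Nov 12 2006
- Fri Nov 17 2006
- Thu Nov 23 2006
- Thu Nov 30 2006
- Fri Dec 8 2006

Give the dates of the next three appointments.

Sun Dec 17 2006, Wed Dec 27 2006, Sun Jan 7 2007

Gaps: 3, 4, 5, 6, 7, 8 days — each gap is 1 larger than the previous one.
Next gap: 9 days. Fri Dec 8 2006 + 9 days = Sun Dec 17 2006.
Next gap: 10 days. Sun Dec 17 2006 + 10 days = Wed Dec 27 2006.
Next gap: 11 days. Wed Dec 27 2006 + 11 days = Sun Jan 7 2007.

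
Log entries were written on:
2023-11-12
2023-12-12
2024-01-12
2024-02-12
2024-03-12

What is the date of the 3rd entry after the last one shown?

The day-of-month is always 12 (30, 31, 31, 29 days between events).
So this recurs on the 12th of each month.
Next: April 2024 → 2024-04-12.
Next: May 2024 → 2024-05-12.
June 2024: 2024-06-12.

2024-06-12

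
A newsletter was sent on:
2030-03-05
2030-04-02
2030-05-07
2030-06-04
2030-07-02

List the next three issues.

2030-08-06, 2030-09-03, 2030-10-01

Gaps: 28, 35, 28, 28 days — a mix of 28 and 35. Every date is a Tuesday.
Each is the 1st Tuesday of its month.
1st Tuesday of August 2030: 2030-08-06.
1st Tuesday of September 2030: 2030-09-03.
October 2030 — 1st Tuesday is 2030-10-01.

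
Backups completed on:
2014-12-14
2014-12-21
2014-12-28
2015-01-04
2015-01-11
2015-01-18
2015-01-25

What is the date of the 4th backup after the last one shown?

Every event comes 7 days after the last (7, 7, 7, 7, 7, 7).
2015-01-25 + 7 days = 2015-02-01.
2015-02-01 + 7 days = 2015-02-08.
2015-02-08 + 7 days = 2015-02-15.
2015-02-15 + 7 days = 2015-02-22.

2015-02-22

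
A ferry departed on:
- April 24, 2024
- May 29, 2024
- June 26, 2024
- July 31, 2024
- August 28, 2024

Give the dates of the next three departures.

September 25, 2024; October 30, 2024; November 27, 2024

These are Wednesdays with 35, 28, 35, 28-day gaps.
Each is the final Wednesday of its month — May 29, 2024 is past the 28th, so '4th Wednesday' doesn't fit.
September 2024 ends with Wednesday September 25, 2024.
Last Wednesday of October 2024: October 30, 2024.
November 2024 ends with Wednesday November 27, 2024.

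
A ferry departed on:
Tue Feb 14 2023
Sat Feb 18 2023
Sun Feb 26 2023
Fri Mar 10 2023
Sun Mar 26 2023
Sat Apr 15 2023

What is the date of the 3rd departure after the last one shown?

Sat Jul 8 2023

The spacing grows by 4 each time: 4, 8, 12, 16, 20 days.
Next gap: 24 days. Sat Apr 15 2023 + 24 days = Tue May 9 2023.
Next gap: 28 days. Tue May 9 2023 + 28 days = Tue Jun 6 2023.
Next gap: 32 days. Tue Jun 6 2023 + 32 days = Sat Jul 8 2023.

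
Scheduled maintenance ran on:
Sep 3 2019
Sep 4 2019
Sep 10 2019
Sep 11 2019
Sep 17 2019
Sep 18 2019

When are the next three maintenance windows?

Every event lands on a Tuesday or Wednesday (gaps cycle 1, 6, 1, 6, 1).
So the schedule is: every Tuesday and Wednesday.
Next Tuesday: Sep 24 2019.
The following Wednesday is Sep 25 2019.
The following Tuesday is Oct 1 2019.

Sep 24 2019, Sep 25 2019, Oct 1 2019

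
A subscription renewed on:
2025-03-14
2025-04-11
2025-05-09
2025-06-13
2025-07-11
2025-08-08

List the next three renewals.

All dates are Fridays, 28, 28, 35, 28, 28 days apart.
Specifically, the 2nd Friday of each month.
2nd Friday of September 2025: 2025-09-12.
October 2025 — 2nd Friday is 2025-10-10.
November 2025 — 2nd Friday is 2025-11-14.

2025-09-12, 2025-10-10, 2025-11-14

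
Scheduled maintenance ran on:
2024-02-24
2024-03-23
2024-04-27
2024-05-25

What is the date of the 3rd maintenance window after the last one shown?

2024-08-24

All dates are Saturdays, 28, 35, 28 days apart.
Specifically, the 4th Saturday of each month.
4th Saturday of June 2024: 2024-06-22.
4th Saturday of July 2024: 2024-07-27.
August 2024 — 4th Saturday is 2024-08-24.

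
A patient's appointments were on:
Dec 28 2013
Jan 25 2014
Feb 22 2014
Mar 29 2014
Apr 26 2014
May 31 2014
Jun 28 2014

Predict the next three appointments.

All Saturdays; the gaps (28, 28, 35, 28, 35, 28) vary with month length.
This is the last Saturday of each month.
July 2014 ends with Saturday Jul 26 2014.
August 2014 ends with Saturday Aug 30 2014.
September 2014 ends with Saturday Sep 27 2014.

Jul 26 2014, Aug 30 2014, Sep 27 2014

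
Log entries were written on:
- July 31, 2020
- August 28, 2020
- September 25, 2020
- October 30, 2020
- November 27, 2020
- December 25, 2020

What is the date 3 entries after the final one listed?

All Fridays; the gaps (28, 28, 35, 28, 28) vary with month length.
This is the last Friday of each month.
January 2021 ends with Friday January 29, 2021.
Last Friday of February 2021: February 26, 2021.
March 2021 ends with Friday March 26, 2021.

March 26, 2021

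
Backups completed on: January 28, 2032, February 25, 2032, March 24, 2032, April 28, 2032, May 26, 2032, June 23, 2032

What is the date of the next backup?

All dates are Wednesdays, 28, 28, 35, 28, 28 days apart.
Specifically, the 4th Wednesday of each month.
4th Wednesday of July 2032: July 28, 2032.

July 28, 2032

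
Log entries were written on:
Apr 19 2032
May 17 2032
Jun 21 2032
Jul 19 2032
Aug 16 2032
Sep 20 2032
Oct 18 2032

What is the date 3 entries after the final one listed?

All dates are Mondays, 28, 35, 28, 28, 35, 28 days apart.
Specifically, the 3rd Monday of each month.
3rd Monday of November 2032: Nov 15 2032.
December 2032 — 3rd Monday is Dec 20 2032.
January 2033 — 3rd Monday is Jan 17 2033.

Jan 17 2033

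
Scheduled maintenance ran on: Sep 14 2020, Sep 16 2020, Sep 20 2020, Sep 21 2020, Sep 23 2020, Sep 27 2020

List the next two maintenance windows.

Every event lands on a Monday or Wednesday or Sunday (gaps cycle 2, 4, 1, 2, 4).
So the schedule is: every Monday, Wednesday and Sunday.
The following Monday is Sep 28 2020.
Next Wednesday: Sep 30 2020.

Sep 28 2020, Sep 30 2020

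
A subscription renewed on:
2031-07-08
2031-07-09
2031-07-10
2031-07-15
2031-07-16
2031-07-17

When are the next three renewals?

Every event lands on a Tuesday or Wednesday or Thursday (gaps cycle 1, 1, 5, 1, 1).
So the schedule is: every Tuesday, Wednesday and Thursday.
Next Tuesday: 2031-07-22.
The following Wednesday is 2031-07-23.
The following Thursday is 2031-07-24.

2031-07-22, 2031-07-23, 2031-07-24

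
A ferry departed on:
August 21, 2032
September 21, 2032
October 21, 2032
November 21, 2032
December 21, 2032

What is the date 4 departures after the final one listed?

April 21, 2033

Each date is the 21st; the gaps (31, 30, 31, 30) track the month lengths.
The rule is the 21st of each month.
Next: January 2033 → January 21, 2033.
Next: February 2033 → February 21, 2033.
March 2033: March 21, 2033.
April 2033: April 21, 2033.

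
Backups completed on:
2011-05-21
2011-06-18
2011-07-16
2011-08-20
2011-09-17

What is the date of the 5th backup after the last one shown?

2012-02-18

Gaps: 28, 28, 35, 28 days — a mix of 28 and 35. Every date is a Saturday.
Each is the 3rd Saturday of its month.
3rd Saturday of October 2011: 2011-10-15.
November 2011 — 3rd Saturday is 2011-11-19.
3rd Saturday of December 2011: 2011-12-17.
3rd Saturday of January 2012: 2012-01-21.
February 2012 — 3rd Saturday is 2012-02-18.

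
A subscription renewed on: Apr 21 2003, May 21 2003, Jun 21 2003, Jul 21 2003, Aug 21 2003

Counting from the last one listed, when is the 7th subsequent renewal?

The day-of-month is always 21 (30, 31, 30, 31 days between events).
So this recurs on the 21st of each month.
September 2003: Sep 21 2003.
Next: October 2003 → Oct 21 2003.
November 2003: Nov 21 2003.
December 2003: Dec 21 2003.
Next: January 2004 → Jan 21 2004.
Next: February 2004 → Feb 21 2004.
Next: March 2004 → Mar 21 2004.

Mar 21 2004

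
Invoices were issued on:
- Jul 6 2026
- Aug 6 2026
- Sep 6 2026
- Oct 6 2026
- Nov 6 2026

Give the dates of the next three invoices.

Dec 6 2026, Jan 6 2027, Feb 6 2027

Gaps: 31, 31, 30, 31 days — not constant. Every event is on the 6th of the month.
Pattern: the 6th of each month.
Next: December 2026 → Dec 6 2026.
January 2027: Jan 6 2027.
Next: February 2027 → Feb 6 2027.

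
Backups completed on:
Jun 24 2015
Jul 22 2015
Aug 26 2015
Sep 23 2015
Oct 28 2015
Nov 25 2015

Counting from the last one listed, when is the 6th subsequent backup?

These are Wednesdays at 28- or 35-day spacing (28, 35, 28, 35, 28).
The pattern: 4th Wednesday of the month.
4th Wednesday of December 2015: Dec 23 2015.
January 2016 — 4th Wednesday is Jan 27 2016.
4th Wednesday of February 2016: Feb 24 2016.
March 2016 — 4th Wednesday is Mar 23 2016.
4th Wednesday of April 2016: Apr 27 2016.
May 2016 — 4th Wednesday is May 25 2016.

May 25 2016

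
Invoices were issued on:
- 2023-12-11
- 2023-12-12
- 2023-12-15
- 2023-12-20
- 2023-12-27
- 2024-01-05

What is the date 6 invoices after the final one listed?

Intervals are 1, 3, 5, 7, 9 days — an arithmetic progression with common difference 2.
Next gap: 11 days. 2024-01-05 + 11 days = 2024-01-16.
Next gap: 13 days. 2024-01-16 + 13 days = 2024-01-29.
Next gap: 15 days. 2024-01-29 + 15 days = 2024-02-13.
Next gap: 17 days. 2024-02-13 + 17 days = 2024-03-01.
Next gap: 19 days. 2024-03-01 + 19 days = 2024-03-20.
Next gap: 21 days. 2024-03-20 + 21 days = 2024-04-10.

2024-04-10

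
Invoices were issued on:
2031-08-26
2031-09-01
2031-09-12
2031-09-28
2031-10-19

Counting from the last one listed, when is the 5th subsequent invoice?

2032-04-16

The spacing grows by 5 each time: 6, 11, 16, 21 days.
Next gap: 26 days. 2031-10-19 + 26 days = 2031-11-14.
Next gap: 31 days. 2031-11-14 + 31 days = 2031-12-15.
Next gap: 36 days. 2031-12-15 + 36 days = 2032-01-20.
Next gap: 41 days. 2032-01-20 + 41 days = 2032-03-01.
Next gap: 46 days. 2032-03-01 + 46 days = 2032-04-16.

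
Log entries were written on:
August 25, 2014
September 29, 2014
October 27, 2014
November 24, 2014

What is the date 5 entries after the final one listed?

April 27, 2015

Every date is a Monday; gaps 35, 28, 28 days.
Each is the last Monday of its month (at least one falls on the 29th or later, ruling out '4th Monday').
Last Monday of December 2014: December 29, 2014.
January 2015 ends with Monday January 26, 2015.
Last Monday of February 2015: February 23, 2015.
Last Monday of March 2015: March 30, 2015.
April 2015 ends with Monday April 27, 2015.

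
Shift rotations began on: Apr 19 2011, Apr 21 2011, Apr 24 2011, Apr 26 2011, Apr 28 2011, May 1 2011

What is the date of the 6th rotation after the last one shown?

May 15 2011

Gaps: 2, 3, 2, 2, 3 days — not constant, but cyclic with period 3.
The events fall on every Tuesday, Thursday and Sunday.
The following Tuesday is May 3 2011.
Next Thursday: May 5 2011.
Next Sunday: May 8 2011.
The following Tuesday is May 10 2011.
Next Thursday: May 12 2011.
The following Sunday is May 15 2011.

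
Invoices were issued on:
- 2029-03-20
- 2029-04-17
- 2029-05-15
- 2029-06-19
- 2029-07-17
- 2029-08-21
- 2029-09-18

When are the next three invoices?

These are Tuesdays at 28- or 35-day spacing (28, 28, 35, 28, 35, 28).
The pattern: 3rd Tuesday of the month.
October 2029 — 3rd Tuesday is 2029-10-16.
November 2029 — 3rd Tuesday is 2029-11-20.
3rd Tuesday of December 2029: 2029-12-18.

2029-10-16, 2029-11-20, 2029-12-18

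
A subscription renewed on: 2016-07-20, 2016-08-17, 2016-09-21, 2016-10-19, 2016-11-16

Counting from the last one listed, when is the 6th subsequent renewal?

2017-05-17

All dates are Wednesdays, 28, 35, 28, 28 days apart.
Specifically, the 3rd Wednesday of each month.
December 2016 — 3rd Wednesday is 2016-12-21.
January 2017 — 3rd Wednesday is 2017-01-18.
February 2017 — 3rd Wednesday is 2017-02-15.
March 2017 — 3rd Wednesday is 2017-03-15.
April 2017 — 3rd Wednesday is 2017-04-19.
3rd Wednesday of May 2017: 2017-05-17.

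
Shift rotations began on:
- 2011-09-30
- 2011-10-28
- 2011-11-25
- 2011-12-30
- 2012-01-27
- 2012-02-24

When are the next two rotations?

2012-03-30, 2012-04-27

These are Fridays with 28, 28, 35, 28, 28-day gaps.
Each is the final Friday of its month — 2011-09-30 is past the 28th, so '4th Friday' doesn't fit.
March 2012 ends with Friday 2012-03-30.
April 2012 ends with Friday 2012-04-27.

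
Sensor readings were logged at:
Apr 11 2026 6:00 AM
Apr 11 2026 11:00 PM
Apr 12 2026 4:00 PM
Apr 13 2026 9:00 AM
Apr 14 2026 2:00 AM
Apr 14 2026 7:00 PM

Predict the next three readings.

The interval is a steady 17 hours (17, 17, 17, 17, 17).
Apr 14 2026 7:00 PM + 17 h = Apr 15 2026 12:00 PM.
Apr 15 2026 12:00 PM + 17 h = Apr 16 2026 5:00 AM.
Apr 16 2026 5:00 AM + 17 h = Apr 16 2026 10:00 PM.

Apr 15 2026 12:00 PM, Apr 16 2026 5:00 AM, Apr 16 2026 10:00 PM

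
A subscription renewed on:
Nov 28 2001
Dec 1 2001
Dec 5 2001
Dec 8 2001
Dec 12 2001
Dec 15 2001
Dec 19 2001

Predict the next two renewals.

Dec 22 2001, Dec 26 2001

The gap pattern 3, 4, 3, 4, 3, 4 repeats every 2 events.
These are the Wednesdays and Saturdays of each week.
Next Saturday: Dec 22 2001.
The following Wednesday is Dec 26 2001.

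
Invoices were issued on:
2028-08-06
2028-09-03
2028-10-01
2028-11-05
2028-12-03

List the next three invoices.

Gaps: 28, 28, 35, 28 days — a mix of 28 and 35. Every date is a Sunday.
Each is the 1st Sunday of its month.
1st Sunday of January 2029: 2029-01-07.
1st Sunday of February 2029: 2029-02-04.
1st Sunday of March 2029: 2029-03-04.

2029-01-07, 2029-02-04, 2029-03-04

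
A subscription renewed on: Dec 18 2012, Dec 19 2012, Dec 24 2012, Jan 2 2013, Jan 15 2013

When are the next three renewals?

Intervals are 1, 5, 9, 13 days — an arithmetic progression with common difference 4.
Next gap: 17 days. Jan 15 2013 + 17 days = Feb 1 2013.
Next gap: 21 days. Feb 1 2013 + 21 days = Feb 22 2013.
Next gap: 25 days. Feb 22 2013 + 25 days = Mar 19 2013.

Feb 1 2013, Feb 22 2013, Mar 19 2013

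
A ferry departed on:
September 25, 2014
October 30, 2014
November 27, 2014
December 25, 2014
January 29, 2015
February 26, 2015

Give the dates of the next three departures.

These are Thursdays with 35, 28, 28, 35, 28-day gaps.
Each is the final Thursday of its month — October 30, 2014 is past the 28th, so '4th Thursday' doesn't fit.
Last Thursday of March 2015: March 26, 2015.
April 2015 ends with Thursday April 30, 2015.
Last Thursday of May 2015: May 28, 2015.

March 26, 2015; April 30, 2015; May 28, 2015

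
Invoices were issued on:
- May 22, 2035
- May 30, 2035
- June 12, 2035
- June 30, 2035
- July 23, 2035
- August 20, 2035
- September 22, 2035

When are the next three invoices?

October 30, 2035; December 12, 2035; January 29, 2036

Intervals are 8, 13, 18, 23, 28, 33 days — an arithmetic progression with common difference 5.
Next gap: 38 days. September 22, 2035 + 38 days = October 30, 2035.
Next gap: 43 days. October 30, 2035 + 43 days = December 12, 2035.
Next gap: 48 days. December 12, 2035 + 48 days = January 29, 2036.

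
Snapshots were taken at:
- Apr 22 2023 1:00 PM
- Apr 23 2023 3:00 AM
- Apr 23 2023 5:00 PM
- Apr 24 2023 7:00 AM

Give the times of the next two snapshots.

The interval is a steady 14 hours (14, 14, 14).
Apr 24 2023 7:00 AM + 14 h = Apr 24 2023 9:00 PM.
Apr 24 2023 9:00 PM + 14 h = Apr 25 2023 11:00 AM.

Apr 24 2023 9:00 PM, Apr 25 2023 11:00 AM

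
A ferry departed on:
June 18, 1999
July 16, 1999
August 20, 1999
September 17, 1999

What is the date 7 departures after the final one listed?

These are Fridays at 28- or 35-day spacing (28, 35, 28).
The pattern: 3rd Friday of the month.
October 1999 — 3rd Friday is October 15, 1999.
3rd Friday of November 1999: November 19, 1999.
3rd Friday of December 1999: December 17, 1999.
January 2000 — 3rd Friday is January 21, 2000.
February 2000 — 3rd Friday is February 18, 2000.
March 2000 — 3rd Friday is March 17, 2000.
April 2000 — 3rd Friday is April 21, 2000.

April 21, 2000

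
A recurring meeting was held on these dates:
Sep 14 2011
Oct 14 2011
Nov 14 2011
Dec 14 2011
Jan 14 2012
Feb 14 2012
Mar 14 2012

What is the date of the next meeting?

Gaps: 30, 31, 30, 31, 31, 29 days — not constant. Every event is on the 14th of the month.
Pattern: the 14th of each month.
April 2012: Apr 14 2012.

Apr 14 2012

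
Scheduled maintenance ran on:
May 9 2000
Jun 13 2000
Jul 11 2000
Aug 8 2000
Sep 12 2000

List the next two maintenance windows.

Oct 10 2000, Nov 14 2000

These are Tuesdays at 28- or 35-day spacing (35, 28, 28, 35).
The pattern: 2nd Tuesday of the month.
2nd Tuesday of October 2000: Oct 10 2000.
2nd Tuesday of November 2000: Nov 14 2000.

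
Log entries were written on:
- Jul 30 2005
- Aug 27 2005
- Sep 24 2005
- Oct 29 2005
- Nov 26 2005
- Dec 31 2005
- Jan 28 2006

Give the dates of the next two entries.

Feb 25 2006, Mar 25 2006

Every date is a Saturday; gaps 28, 28, 35, 28, 35, 28 days.
Each is the last Saturday of its month (at least one falls on the 29th or later, ruling out '4th Saturday').
Last Saturday of February 2006: Feb 25 2006.
Last Saturday of March 2006: Mar 25 2006.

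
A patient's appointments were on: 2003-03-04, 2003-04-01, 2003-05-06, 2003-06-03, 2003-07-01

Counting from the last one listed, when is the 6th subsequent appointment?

2004-01-06

Gaps: 28, 35, 28, 28 days — a mix of 28 and 35. Every date is a Tuesday.
Each is the 1st Tuesday of its month.
August 2003 — 1st Tuesday is 2003-08-05.
1st Tuesday of September 2003: 2003-09-02.
October 2003 — 1st Tuesday is 2003-10-07.
1st Tuesday of November 2003: 2003-11-04.
1st Tuesday of December 2003: 2003-12-02.
January 2004 — 1st Tuesday is 2004-01-06.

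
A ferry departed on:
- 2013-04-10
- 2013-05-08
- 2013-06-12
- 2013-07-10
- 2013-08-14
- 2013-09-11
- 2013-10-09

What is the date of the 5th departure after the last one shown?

2014-03-12

All dates are Wednesdays, 28, 35, 28, 35, 28, 28 days apart.
Specifically, the 2nd Wednesday of each month.
2nd Wednesday of November 2013: 2013-11-13.
2nd Wednesday of December 2013: 2013-12-11.
2nd Wednesday of January 2014: 2014-01-08.
February 2014 — 2nd Wednesday is 2014-02-12.
2nd Wednesday of March 2014: 2014-03-12.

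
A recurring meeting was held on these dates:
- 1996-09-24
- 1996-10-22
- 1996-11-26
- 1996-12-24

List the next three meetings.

Gaps: 28, 35, 28 days — a mix of 28 and 35. Every date is a Tuesday.
Each is the 4th Tuesday of its month.
4th Tuesday of January 1997: 1997-01-28.
February 1997 — 4th Tuesday is 1997-02-25.
4th Tuesday of March 1997: 1997-03-25.

1997-01-28, 1997-02-25, 1997-03-25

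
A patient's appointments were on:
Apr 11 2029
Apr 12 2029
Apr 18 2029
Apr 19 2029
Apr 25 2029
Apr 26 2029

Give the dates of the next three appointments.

May 2 2029, May 3 2029, May 9 2029

Every event lands on a Wednesday or Thursday (gaps cycle 1, 6, 1, 6, 1).
So the schedule is: every Wednesday and Thursday.
The following Wednesday is May 2 2029.
Next Thursday: May 3 2029.
Next Wednesday: May 9 2029.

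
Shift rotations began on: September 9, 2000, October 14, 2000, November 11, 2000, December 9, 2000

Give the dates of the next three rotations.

January 13, 2001; February 10, 2001; March 10, 2001

All dates are Saturdays, 35, 28, 28 days apart.
Specifically, the 2nd Saturday of each month.
2nd Saturday of January 2001: January 13, 2001.
2nd Saturday of February 2001: February 10, 2001.
March 2001 — 2nd Saturday is March 10, 2001.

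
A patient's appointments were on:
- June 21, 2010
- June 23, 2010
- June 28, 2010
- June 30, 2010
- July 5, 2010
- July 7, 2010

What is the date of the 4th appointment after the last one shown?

July 21, 2010

Gaps: 2, 5, 2, 5, 2 days — not constant, but cyclic with period 2.
The events fall on every Monday and Wednesday.
Next Monday: July 12, 2010.
The following Wednesday is July 14, 2010.
Next Monday: July 19, 2010.
Next Wednesday: July 21, 2010.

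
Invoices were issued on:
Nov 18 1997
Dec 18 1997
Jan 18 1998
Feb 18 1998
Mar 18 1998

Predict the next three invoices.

The day-of-month is always 18 (30, 31, 31, 28 days between events).
So this recurs on the 18th of each month.
April 1998: Apr 18 1998.
Next: May 1998 → May 18 1998.
Next: June 1998 → Jun 18 1998.

Apr 18 1998, May 18 1998, Jun 18 1998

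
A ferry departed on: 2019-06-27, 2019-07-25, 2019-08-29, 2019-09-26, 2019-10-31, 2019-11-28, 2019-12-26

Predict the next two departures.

2020-01-30, 2020-02-27

Every date is a Thursday; gaps 28, 35, 28, 35, 28, 28 days.
Each is the last Thursday of its month (at least one falls on the 29th or later, ruling out '4th Thursday').
Last Thursday of January 2020: 2020-01-30.
Last Thursday of February 2020: 2020-02-27.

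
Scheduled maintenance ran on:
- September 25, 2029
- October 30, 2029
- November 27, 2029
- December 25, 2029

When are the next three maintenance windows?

All Tuesdays; the gaps (35, 28, 28) vary with month length.
This is the last Tuesday of each month.
Last Tuesday of January 2030: January 29, 2030.
Last Tuesday of February 2030: February 26, 2030.
Last Tuesday of March 2030: March 26, 2030.

January 29, 2030; February 26, 2030; March 26, 2030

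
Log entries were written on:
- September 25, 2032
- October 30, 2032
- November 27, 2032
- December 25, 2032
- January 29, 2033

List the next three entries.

These are Saturdays with 35, 28, 28, 35-day gaps.
Each is the final Saturday of its month — October 30, 2032 is past the 28th, so '4th Saturday' doesn't fit.
Last Saturday of February 2033: February 26, 2033.
Last Saturday of March 2033: March 26, 2033.
April 2033 ends with Saturday April 30, 2033.

February 26, 2033; March 26, 2033; April 30, 2033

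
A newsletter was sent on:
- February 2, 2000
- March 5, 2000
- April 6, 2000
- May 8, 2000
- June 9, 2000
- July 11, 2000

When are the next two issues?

August 12, 2000; September 13, 2000

Every event comes 32 days after the last (32, 32, 32, 32, 32).
July 11, 2000 + 32 days = August 12, 2000.
August 12, 2000 + 32 days = September 13, 2000.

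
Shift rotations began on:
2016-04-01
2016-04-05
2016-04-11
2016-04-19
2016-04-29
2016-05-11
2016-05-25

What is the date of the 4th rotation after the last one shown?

2016-08-09

Intervals are 4, 6, 8, 10, 12, 14 days — an arithmetic progression with common difference 2.
Next gap: 16 days. 2016-05-25 + 16 days = 2016-06-10.
Next gap: 18 days. 2016-06-10 + 18 days = 2016-06-28.
Next gap: 20 days. 2016-06-28 + 20 days = 2016-07-18.
Next gap: 22 days. 2016-07-18 + 22 days = 2016-08-09.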